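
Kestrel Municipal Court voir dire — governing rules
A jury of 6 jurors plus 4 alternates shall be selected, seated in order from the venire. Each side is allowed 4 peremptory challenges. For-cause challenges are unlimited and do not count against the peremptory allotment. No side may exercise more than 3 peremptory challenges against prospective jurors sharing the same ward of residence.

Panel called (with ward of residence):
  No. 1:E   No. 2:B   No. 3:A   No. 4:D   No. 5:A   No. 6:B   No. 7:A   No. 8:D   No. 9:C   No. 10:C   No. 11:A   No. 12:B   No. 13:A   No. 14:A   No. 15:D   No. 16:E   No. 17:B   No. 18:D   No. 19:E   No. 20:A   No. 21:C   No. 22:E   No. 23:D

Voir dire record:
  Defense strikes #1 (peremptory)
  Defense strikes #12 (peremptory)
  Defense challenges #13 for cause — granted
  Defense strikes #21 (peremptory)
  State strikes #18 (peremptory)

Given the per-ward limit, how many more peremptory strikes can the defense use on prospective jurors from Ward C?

Defense peremptories so far: #1, #12, #21 — 3 of 4 used, 1 left overall.
Against Ward C: #21 — 1 used; per-ward cap 3 leaves 2.
Binding limit: min(1, 2) = 1.

1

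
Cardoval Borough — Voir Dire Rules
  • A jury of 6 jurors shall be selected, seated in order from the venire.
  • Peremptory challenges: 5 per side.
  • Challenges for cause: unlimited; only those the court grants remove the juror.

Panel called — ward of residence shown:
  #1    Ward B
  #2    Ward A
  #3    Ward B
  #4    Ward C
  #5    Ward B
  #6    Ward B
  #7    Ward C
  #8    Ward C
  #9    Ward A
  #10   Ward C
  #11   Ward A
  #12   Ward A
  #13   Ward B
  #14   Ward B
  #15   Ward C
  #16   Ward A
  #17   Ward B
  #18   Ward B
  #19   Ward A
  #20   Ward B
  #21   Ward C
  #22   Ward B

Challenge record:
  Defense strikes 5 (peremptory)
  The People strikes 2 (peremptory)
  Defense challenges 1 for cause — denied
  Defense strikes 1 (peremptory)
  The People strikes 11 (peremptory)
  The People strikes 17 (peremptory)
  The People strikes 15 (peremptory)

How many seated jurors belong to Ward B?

2

Removed: #1, #2, #5, #11, #15, #17.
Seated jurors 1–6: #3, #4, #6, #7, #8, #9.
Of those, in Ward B: #3, #6 → 2.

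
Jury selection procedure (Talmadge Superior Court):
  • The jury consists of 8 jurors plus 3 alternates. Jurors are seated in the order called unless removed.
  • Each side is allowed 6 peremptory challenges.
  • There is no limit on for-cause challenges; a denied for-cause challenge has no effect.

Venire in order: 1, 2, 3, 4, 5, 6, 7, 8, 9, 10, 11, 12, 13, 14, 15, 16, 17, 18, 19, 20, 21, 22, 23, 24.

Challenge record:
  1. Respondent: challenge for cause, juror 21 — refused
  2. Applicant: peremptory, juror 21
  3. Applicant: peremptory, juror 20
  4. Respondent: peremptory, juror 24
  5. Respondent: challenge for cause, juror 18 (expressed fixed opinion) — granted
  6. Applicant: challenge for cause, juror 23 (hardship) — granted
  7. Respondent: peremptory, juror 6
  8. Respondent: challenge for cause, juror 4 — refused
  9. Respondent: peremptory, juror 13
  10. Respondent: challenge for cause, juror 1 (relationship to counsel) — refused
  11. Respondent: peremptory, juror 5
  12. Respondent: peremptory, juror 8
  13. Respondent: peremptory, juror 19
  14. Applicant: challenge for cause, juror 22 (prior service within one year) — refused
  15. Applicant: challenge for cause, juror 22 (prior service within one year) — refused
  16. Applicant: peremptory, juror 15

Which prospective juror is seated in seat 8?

11

Removed: #5, #6, #8, #13, #15, #18, #19, #20, #21, #23, #24. (#1, #4, #22 stay — for-cause denied.)
Seating in order: seats 1–8 → #1, #2, #3, #4, #7, #9, #10, #11; alternates → #12, #14, #16.
So seat 8 is #11.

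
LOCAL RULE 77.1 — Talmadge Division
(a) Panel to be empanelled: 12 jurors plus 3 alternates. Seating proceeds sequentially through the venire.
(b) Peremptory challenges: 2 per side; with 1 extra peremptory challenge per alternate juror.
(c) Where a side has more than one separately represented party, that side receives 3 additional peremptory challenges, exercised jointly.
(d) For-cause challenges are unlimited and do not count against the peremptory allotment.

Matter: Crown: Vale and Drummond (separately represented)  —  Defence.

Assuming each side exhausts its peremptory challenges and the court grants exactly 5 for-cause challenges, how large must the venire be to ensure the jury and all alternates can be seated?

Seats to fill: 12 + 3 alternates = 15.
Peremptories — Crown: 2 + 1×3 + 3 = 8; Defence: 2 + 1×3 = 5; total 13.
For-cause removals: 5.
Minimum venire: 15 + 13 + 5 = 33.

33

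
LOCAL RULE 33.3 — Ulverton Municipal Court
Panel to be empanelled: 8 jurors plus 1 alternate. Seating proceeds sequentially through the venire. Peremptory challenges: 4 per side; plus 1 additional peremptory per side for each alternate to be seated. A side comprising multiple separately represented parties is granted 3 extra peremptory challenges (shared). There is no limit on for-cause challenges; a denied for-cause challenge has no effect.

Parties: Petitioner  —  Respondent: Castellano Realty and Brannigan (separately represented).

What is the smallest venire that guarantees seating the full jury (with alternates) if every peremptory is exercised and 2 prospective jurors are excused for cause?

Seats to fill: 8 + 1 alternates = 9.
Peremptories — Petitioner: 4 + 1×1 = 5; Respondent: 4 + 1×1 + 3 = 8; total 13.
For-cause removals: 2.
Minimum venire: 9 + 13 + 2 = 24.

24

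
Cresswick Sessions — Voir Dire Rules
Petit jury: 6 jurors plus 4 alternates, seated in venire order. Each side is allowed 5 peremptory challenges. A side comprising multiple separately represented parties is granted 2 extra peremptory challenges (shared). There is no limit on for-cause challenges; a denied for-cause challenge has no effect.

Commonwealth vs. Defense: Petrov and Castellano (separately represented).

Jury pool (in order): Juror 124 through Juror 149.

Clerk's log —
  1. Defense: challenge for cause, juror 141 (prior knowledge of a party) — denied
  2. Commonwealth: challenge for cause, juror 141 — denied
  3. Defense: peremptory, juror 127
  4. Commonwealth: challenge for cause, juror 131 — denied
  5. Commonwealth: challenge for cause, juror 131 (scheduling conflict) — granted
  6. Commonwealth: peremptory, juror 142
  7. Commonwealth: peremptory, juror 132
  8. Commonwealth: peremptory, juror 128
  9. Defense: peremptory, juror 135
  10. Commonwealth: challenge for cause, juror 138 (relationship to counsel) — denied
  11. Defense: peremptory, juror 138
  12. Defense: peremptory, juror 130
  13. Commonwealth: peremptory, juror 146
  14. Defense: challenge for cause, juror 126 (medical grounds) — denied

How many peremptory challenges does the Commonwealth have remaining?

1

Commonwealth allotment: 5.
Commonwealth peremptories used: #142, #132, #128, #146 — 4 (for-cause on #141, #131, #131, #138 don't count).
Remaining: 5 − 4 = 1.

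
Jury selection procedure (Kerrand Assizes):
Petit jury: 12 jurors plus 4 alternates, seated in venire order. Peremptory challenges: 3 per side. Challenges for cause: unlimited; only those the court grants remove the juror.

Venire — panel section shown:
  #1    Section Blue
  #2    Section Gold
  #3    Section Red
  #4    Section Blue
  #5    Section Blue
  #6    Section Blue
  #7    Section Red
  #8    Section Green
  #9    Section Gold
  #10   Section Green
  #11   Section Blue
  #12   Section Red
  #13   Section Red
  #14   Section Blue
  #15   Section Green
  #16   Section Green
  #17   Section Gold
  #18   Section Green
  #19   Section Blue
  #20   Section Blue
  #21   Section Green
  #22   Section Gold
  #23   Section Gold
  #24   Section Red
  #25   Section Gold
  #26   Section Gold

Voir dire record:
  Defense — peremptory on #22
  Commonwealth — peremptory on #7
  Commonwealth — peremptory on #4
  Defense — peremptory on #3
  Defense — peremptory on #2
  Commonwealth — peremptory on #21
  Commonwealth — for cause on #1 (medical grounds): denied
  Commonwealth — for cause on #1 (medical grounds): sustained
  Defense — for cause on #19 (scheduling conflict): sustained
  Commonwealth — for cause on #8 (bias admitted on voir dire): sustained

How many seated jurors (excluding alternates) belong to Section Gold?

2

Removed: #1, #2, #3, #4, #7, #8, #19, #21, #22.
Seated jurors 1–12: #5, #6, #9, #10, #11, #12, #13, #14, #15, #16, #17, #18 (alternates #20, #23, #24, #25 not counted).
Of those, in Section Gold: #9, #17 → 2.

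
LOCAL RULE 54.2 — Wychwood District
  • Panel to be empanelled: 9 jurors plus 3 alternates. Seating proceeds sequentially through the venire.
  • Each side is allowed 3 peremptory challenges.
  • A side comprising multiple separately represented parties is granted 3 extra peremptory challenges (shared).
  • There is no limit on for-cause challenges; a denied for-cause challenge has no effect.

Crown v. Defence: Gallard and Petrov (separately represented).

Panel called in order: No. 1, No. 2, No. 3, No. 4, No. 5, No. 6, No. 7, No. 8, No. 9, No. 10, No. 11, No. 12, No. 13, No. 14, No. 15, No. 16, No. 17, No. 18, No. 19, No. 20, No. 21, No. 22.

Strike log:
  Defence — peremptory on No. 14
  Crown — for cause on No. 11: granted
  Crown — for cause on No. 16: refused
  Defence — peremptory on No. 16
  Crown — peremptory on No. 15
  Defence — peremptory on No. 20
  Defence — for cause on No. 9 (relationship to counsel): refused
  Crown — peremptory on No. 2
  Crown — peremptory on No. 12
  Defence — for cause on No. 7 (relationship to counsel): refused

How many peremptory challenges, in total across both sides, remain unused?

Crown allotment: 3. Defence allotment: 3 base + 3 multi-party = 6.
Crown peremptories used: #15, #2, #12 — 3 (for-cause on #11, #16 don't count).
Defence peremptories used: #14, #16, #20 — 3 (for-cause on #9, #7 don't count).
Remaining: (3 − 3) + (6 − 3) = 3.

3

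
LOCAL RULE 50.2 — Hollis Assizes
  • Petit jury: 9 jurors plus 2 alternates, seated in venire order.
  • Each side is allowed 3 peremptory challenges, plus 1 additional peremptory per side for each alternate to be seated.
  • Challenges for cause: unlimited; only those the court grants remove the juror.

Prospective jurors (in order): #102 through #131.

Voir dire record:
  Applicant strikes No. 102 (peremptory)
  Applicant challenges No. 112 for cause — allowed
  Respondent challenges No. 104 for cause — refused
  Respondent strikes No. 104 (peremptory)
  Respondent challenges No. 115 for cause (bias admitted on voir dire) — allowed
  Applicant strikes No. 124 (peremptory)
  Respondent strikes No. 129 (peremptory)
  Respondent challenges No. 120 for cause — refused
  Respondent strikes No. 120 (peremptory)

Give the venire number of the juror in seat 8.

111

Removed: #102, #104, #112, #115, #120, #124, #129.
Filling seats in venire order through position 8: #103, #105, #106, #107, #108, #109, #110, #111.
So seat 8 is #111.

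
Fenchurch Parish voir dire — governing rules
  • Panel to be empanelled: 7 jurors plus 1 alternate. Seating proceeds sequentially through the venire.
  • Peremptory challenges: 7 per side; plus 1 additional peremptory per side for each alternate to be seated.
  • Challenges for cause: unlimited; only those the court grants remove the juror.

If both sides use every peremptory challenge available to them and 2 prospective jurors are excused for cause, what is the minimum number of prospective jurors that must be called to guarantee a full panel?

Seats to fill: 7 + 1 alternates = 8.
Peremptories: 7 + 1×1 = 8 per side × 2 sides = 16.
For-cause removals: 2.
Minimum venire: 8 + 16 + 2 = 26.

26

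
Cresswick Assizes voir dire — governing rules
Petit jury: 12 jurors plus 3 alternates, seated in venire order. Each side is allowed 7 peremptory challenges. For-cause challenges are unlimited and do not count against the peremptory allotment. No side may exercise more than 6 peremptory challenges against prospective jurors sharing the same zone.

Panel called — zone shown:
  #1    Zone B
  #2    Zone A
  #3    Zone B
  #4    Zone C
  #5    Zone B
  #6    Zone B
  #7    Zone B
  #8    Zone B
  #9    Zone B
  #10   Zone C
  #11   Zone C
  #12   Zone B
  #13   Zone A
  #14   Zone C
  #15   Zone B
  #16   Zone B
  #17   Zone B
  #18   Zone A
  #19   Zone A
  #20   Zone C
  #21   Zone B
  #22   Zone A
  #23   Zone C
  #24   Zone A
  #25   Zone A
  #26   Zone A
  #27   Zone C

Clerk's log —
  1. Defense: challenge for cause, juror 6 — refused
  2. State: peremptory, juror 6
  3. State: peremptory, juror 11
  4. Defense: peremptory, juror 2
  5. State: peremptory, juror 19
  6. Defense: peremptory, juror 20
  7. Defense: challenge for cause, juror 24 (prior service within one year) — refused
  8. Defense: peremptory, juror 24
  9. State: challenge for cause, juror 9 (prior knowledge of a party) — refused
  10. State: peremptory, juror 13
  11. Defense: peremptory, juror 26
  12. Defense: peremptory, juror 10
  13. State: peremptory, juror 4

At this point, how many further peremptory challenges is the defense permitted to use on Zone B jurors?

Defense peremptories so far: #2, #20, #24, #26, #10 — 5 of 7 used, 2 left overall.
Against Zone B: none yet — per-zone cap 6 leaves 6.
Binding limit: min(2, 6) = 2.

2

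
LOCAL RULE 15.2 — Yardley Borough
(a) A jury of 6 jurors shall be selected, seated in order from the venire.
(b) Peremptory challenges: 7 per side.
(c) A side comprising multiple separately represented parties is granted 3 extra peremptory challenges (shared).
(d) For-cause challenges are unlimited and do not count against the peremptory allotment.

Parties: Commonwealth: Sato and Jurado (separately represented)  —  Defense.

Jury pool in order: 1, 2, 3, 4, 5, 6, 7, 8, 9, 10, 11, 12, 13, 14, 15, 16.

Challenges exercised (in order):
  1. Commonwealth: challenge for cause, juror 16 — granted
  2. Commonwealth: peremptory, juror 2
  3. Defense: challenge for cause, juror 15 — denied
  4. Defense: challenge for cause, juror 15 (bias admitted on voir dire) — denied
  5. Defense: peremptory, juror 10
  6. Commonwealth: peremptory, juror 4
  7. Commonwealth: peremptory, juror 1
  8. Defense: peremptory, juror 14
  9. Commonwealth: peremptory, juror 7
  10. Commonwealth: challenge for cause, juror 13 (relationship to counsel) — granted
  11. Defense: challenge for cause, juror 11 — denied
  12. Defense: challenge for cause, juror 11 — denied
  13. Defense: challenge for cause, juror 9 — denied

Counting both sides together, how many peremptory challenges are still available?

11

Commonwealth allotment: 7 base + 3 multi-party = 10. Defense allotment: 7.
Commonwealth peremptories used: #2, #4, #1, #7 — 4 (for-cause on #16, #13 don't count).
Defense peremptories used: #10, #14 — 2 (for-cause on #15, #15, #11, #11, #9 don't count).
Remaining: (10 − 4) + (7 − 2) = 11.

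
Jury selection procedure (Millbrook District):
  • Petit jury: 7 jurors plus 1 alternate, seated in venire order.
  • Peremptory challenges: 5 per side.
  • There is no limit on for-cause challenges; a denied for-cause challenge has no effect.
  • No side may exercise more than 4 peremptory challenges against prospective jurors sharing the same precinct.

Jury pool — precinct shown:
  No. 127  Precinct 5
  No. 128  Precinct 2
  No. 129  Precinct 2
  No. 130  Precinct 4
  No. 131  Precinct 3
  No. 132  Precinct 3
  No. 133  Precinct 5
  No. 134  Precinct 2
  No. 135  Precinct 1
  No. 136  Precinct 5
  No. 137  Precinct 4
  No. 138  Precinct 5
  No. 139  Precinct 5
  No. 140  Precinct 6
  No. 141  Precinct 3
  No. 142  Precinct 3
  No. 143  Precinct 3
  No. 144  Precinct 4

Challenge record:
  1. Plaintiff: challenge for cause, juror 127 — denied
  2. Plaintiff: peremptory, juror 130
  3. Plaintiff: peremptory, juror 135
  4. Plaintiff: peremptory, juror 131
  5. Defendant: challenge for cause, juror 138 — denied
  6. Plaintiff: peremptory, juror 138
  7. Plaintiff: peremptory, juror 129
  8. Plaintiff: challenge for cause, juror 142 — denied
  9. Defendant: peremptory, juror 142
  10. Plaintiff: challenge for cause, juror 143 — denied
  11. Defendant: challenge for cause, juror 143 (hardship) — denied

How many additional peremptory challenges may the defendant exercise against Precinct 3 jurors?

3

Defendant peremptories so far: #142 — 1 of 5 used, 4 left overall.
Against Precinct 3: #142 — 1 used; per-precinct cap 4 leaves 3.
Binding limit: min(4, 3) = 3.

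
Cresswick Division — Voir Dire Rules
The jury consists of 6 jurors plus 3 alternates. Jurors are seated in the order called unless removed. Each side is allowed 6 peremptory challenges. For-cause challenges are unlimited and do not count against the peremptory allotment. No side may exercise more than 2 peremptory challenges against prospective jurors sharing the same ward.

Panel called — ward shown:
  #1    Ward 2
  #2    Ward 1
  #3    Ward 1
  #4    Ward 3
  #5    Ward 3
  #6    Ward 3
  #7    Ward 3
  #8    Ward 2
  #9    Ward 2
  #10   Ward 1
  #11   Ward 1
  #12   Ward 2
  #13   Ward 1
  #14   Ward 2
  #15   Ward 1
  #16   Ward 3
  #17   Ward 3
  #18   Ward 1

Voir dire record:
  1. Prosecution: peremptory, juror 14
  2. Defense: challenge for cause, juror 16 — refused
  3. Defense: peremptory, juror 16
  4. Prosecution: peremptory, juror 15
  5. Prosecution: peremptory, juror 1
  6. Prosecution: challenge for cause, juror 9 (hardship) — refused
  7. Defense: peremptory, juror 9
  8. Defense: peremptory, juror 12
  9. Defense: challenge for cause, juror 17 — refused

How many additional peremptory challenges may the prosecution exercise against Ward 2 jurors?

Prosecution peremptories so far: #14, #15, #1 — 3 of 6 used, 3 left overall.
Against Ward 2: #14, #1 — 2 used; per-ward cap 2 leaves 0.
Binding limit: min(3, 0) = 0.

0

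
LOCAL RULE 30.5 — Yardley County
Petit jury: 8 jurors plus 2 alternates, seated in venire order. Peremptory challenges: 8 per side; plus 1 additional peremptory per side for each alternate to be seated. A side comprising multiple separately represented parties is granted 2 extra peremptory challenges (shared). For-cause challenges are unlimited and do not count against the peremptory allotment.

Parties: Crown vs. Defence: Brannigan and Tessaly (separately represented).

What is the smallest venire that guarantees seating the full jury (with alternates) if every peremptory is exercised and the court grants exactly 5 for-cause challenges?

37

Seats to fill: 8 + 2 alternates = 10.
Peremptories — Crown: 8 + 1×2 = 10; Defence: 8 + 1×2 + 2 = 12; total 22.
For-cause removals: 5.
Minimum venire: 10 + 22 + 5 = 37.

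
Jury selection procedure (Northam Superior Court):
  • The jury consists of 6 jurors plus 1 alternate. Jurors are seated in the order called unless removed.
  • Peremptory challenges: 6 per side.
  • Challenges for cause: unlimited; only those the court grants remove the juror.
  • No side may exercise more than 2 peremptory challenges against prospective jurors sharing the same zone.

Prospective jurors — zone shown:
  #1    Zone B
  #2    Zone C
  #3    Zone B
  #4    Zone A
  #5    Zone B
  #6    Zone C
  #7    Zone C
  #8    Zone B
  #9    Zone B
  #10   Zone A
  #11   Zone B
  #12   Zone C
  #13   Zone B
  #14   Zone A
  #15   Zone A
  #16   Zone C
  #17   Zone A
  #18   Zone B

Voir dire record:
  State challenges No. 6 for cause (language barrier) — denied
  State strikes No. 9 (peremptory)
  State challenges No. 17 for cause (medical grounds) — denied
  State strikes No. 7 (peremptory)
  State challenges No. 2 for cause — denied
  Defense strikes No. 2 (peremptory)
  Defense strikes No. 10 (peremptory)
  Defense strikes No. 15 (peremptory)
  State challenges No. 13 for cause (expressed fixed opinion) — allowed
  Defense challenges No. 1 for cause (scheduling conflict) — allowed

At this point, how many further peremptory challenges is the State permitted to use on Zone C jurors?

1

State peremptories so far: #9, #7 — 2 of 6 used, 4 left overall.
Against Zone C: #7 — 1 used; per-zone cap 2 leaves 1.
Binding limit: min(4, 1) = 1.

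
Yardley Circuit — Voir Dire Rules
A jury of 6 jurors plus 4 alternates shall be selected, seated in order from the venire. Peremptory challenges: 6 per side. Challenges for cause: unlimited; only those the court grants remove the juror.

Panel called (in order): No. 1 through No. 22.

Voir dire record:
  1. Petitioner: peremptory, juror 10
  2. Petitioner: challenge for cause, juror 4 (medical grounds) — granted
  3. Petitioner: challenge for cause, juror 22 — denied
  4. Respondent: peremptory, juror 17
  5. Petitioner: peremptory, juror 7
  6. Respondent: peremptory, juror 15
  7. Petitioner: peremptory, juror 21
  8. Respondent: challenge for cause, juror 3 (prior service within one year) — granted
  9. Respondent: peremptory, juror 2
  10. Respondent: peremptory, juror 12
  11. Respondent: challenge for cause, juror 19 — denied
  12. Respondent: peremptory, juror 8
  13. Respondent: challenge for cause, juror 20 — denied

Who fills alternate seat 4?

19

Removed: #2, #3, #4, #7, #8, #10, #12, #15, #17, #21. (#19, #20, #22 stay — for-cause denied.)
Seating in order: seats 1–6 → #1, #5, #6, #9, #11, #13; alternates → #14, #16, #18, #19.
So alternate 4 is #19.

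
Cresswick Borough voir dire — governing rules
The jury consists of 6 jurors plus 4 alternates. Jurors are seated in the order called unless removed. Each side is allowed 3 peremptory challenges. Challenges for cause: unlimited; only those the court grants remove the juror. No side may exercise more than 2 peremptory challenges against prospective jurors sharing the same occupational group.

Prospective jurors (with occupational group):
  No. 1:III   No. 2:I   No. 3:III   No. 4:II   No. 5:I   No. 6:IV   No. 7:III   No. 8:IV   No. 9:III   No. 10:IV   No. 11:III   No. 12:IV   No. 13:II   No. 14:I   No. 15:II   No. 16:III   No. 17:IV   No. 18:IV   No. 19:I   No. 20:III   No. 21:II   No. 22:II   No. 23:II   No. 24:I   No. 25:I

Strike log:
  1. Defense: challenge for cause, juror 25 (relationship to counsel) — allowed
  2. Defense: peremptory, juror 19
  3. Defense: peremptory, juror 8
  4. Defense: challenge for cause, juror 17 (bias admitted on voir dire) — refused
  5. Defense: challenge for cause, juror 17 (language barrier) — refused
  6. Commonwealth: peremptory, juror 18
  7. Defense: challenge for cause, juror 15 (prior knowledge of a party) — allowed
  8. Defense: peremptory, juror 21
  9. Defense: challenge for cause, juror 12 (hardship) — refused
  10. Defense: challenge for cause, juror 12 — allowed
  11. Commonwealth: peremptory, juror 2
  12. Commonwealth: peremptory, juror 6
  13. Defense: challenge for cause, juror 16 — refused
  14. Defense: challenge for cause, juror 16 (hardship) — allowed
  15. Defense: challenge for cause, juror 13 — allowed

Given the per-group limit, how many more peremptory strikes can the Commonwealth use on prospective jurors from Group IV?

Commonwealth peremptories so far: #18, #2, #6 — 3 of 3 used, 0 left overall.
Against Group IV: #18, #6 — 2 used; per-group cap 2 leaves 0.
Binding limit: min(0, 0) = 0.

0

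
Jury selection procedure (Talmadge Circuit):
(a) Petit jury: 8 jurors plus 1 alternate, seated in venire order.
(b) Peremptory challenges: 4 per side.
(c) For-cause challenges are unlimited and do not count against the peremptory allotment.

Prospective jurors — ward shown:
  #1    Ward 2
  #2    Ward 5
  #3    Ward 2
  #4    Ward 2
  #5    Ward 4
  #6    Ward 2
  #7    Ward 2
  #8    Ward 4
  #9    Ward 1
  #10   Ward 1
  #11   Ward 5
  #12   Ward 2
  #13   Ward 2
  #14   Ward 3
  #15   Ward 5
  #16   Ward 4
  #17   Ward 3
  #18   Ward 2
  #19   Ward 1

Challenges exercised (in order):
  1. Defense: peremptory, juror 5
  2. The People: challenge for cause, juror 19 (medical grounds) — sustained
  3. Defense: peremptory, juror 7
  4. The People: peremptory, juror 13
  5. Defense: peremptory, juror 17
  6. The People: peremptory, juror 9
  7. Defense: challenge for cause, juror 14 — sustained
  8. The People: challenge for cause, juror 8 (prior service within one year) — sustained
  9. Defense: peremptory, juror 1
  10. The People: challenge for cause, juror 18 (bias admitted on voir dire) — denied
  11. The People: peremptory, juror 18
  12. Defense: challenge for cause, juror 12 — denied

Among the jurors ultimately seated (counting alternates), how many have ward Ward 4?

Removed: #1, #5, #7, #8, #9, #13, #14, #17, #18, #19.
Seated (9 incl. alternates): #2, #3, #4, #6, #10, #11, #12, #15, #16.
Of those, in Ward 4: #16 → 1.

1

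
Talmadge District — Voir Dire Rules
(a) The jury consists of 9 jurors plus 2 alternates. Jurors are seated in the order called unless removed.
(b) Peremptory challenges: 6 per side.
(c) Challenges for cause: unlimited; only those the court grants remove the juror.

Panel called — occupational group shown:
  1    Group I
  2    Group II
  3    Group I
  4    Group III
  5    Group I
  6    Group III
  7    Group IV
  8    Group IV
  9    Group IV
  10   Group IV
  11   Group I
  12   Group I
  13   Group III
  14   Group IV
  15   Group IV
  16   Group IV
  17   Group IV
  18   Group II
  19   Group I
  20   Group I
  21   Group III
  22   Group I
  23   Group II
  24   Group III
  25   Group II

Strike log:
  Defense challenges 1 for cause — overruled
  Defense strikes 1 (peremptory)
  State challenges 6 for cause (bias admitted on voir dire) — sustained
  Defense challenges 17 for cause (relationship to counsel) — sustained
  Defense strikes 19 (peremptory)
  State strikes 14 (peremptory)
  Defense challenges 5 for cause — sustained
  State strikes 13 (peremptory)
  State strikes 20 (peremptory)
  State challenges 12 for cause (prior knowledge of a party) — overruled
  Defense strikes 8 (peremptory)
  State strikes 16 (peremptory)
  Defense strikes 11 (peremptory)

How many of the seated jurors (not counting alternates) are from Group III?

1

Removed: #1, #5, #6, #8, #11, #13, #14, #16, #17, #19, #20.
Seated jurors 1–9: #2, #3, #4, #7, #9, #10, #12, #15, #18 (alternates #21, #22 not counted).
Of those, in Group III: #4 → 1.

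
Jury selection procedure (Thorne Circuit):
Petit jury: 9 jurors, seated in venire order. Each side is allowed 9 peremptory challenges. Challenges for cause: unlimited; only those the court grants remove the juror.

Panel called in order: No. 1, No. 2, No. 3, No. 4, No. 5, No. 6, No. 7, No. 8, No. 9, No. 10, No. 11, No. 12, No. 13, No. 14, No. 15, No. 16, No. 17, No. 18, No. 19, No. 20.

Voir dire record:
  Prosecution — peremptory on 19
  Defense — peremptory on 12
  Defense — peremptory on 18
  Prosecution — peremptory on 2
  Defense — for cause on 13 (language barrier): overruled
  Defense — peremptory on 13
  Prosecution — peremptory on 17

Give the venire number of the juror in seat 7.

Removed: #2, #12, #13, #17, #18, #19.
Seating in order: seats 1–9 → #1, #3, #4, #5, #6, #7, #8, #9, #10.
So seat 7 is #8.

8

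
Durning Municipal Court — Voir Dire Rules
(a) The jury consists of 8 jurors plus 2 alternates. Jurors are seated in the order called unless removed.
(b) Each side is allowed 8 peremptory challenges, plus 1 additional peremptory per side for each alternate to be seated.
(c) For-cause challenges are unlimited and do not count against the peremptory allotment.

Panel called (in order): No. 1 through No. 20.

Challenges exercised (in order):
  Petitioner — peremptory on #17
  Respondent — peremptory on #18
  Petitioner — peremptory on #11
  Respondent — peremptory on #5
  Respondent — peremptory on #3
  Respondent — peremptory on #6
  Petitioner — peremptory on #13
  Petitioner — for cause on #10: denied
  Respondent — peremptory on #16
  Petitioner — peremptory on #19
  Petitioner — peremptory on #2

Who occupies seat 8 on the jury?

Removed: #2, #3, #5, #6, #11, #13, #16, #17, #18, #19. (#10 stays — for-cause denied.)
Seating in order: seats 1–8 → #1, #4, #7, #8, #9, #10, #12, #14; alternates → #15, #20.
So seat 8 is #14.

14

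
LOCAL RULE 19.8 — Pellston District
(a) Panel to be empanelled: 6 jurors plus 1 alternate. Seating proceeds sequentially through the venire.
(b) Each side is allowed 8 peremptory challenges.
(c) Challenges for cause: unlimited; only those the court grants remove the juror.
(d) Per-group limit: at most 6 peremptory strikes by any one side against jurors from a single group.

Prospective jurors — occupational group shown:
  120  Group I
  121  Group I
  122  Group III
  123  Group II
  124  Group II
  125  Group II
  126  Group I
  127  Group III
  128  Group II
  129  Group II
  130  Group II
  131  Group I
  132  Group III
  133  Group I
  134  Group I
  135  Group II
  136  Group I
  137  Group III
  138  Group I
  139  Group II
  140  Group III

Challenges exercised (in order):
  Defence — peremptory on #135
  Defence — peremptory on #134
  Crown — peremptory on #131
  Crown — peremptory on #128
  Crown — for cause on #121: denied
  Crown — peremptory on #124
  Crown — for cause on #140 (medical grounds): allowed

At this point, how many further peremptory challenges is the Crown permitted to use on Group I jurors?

5

Crown peremptories so far: #131, #128, #124 — 3 of 8 used, 5 left overall.
Against Group I: #131 — 1 used; per-group cap 6 leaves 5.
Binding limit: min(5, 5) = 5.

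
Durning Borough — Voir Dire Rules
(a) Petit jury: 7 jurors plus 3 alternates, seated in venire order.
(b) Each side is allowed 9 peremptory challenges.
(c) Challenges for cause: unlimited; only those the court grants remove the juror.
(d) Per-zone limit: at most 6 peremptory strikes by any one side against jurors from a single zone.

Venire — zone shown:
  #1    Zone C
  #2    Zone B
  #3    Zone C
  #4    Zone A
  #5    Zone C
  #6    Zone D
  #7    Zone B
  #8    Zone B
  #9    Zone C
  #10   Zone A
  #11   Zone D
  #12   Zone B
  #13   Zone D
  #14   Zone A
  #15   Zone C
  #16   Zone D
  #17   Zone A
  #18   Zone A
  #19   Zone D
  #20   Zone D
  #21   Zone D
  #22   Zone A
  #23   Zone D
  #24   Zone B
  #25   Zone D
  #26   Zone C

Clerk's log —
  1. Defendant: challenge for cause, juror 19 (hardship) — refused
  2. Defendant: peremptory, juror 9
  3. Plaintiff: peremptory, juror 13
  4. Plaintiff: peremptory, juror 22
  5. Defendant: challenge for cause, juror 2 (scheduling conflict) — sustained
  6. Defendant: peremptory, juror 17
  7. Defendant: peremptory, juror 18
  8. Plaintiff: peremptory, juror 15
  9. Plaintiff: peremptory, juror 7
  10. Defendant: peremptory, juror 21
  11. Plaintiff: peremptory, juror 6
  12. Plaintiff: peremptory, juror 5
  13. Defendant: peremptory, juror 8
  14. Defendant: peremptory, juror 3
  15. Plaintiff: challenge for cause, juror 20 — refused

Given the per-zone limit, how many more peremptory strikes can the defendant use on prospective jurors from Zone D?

3

Defendant peremptories so far: #9, #17, #18, #21, #8, #3 — 6 of 9 used, 3 left overall.
Against Zone D: #21 — 1 used; per-zone cap 6 leaves 5.
Binding limit: min(3, 5) = 3.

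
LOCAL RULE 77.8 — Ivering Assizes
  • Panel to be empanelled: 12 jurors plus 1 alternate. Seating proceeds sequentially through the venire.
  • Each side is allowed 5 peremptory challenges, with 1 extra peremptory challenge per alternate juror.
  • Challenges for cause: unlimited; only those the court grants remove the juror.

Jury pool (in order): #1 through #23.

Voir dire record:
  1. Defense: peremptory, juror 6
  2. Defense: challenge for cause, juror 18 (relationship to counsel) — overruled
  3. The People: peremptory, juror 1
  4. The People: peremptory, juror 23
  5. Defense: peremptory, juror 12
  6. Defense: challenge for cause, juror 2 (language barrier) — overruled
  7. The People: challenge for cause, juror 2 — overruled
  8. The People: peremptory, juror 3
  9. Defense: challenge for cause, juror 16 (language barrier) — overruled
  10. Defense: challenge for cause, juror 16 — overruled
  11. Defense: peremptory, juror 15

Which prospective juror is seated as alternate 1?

Removed: #1, #3, #6, #12, #15, #23. (#2, #16, #18 stay — for-cause denied.)
Seating in order: seats 1–12 → #2, #4, #5, #7, #8, #9, #10, #11, #13, #14, #16, #17; alternates → #18.
So alternate 1 is #18.

18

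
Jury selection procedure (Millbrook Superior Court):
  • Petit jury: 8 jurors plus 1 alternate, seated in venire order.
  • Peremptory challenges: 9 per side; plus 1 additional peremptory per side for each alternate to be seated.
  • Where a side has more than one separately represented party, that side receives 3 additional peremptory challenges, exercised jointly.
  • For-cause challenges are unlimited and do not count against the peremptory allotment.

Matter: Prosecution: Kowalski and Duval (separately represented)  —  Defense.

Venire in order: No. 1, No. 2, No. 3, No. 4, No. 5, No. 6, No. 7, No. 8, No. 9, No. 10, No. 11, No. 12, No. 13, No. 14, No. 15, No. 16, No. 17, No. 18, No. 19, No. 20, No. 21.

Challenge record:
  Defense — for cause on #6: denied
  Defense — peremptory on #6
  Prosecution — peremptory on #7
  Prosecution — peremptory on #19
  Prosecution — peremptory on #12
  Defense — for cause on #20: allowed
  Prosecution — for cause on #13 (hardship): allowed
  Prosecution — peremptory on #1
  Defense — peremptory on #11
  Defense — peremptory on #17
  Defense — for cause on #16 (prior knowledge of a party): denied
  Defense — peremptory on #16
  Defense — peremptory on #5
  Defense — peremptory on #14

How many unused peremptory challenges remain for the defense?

4

Defense allotment: 9 base + 1 × 1 alternate = 10.
Defense peremptories used: #6, #11, #17, #16, #5, #14 — 6 (for-cause on #6, #20, #16 don't count).
Remaining: 10 − 6 = 4.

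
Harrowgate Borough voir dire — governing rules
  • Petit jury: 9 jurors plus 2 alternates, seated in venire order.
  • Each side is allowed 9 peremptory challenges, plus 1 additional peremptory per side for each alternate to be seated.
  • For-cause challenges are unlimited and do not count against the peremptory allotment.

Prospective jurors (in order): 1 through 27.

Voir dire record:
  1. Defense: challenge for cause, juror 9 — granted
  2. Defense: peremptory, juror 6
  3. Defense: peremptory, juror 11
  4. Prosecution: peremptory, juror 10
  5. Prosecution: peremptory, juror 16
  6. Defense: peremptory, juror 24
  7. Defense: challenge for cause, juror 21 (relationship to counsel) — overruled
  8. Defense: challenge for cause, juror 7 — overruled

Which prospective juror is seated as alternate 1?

Removed: #6, #9, #10, #11, #16, #24. (#7, #21 stay — for-cause denied.)
Seating in order: seats 1–9 → #1, #2, #3, #4, #5, #7, #8, #12, #13; alternates → #14, #15.
So alternate 1 is #14.

14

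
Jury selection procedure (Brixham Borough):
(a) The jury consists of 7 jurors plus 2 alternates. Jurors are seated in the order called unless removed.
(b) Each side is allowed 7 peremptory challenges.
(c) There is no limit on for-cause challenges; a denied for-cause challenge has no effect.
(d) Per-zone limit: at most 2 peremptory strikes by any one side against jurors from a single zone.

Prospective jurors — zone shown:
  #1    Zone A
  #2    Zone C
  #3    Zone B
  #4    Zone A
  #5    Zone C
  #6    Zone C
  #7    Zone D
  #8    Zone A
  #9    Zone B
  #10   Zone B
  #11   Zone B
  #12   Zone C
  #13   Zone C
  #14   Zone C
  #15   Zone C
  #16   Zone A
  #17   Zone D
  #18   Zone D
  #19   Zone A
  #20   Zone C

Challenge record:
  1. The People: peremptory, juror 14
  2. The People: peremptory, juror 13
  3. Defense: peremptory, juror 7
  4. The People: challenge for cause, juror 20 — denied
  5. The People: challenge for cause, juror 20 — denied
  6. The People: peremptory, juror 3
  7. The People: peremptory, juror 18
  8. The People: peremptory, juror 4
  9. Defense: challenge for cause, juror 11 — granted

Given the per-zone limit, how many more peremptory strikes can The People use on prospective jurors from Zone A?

1

The People peremptories so far: #14, #13, #3, #18, #4 — 5 of 7 used, 2 left overall.
Against Zone A: #4 — 1 used; per-zone cap 2 leaves 1.
Binding limit: min(2, 1) = 1.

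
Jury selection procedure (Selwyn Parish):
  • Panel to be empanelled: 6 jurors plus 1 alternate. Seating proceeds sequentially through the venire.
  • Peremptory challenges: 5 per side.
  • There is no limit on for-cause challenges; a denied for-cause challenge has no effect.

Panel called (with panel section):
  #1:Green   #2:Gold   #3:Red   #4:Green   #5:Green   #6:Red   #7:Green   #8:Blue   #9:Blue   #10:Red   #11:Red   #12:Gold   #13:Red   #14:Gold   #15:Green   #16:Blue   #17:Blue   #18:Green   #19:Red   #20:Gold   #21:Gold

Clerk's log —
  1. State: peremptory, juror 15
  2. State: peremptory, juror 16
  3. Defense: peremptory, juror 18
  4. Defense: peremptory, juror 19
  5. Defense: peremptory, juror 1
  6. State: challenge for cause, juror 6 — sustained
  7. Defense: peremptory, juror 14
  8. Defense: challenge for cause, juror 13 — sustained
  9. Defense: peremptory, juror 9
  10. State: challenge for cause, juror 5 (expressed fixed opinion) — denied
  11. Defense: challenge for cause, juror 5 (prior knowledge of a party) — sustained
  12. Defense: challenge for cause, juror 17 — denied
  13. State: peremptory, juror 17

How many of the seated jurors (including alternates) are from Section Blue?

Removed: #1, #5, #6, #9, #13, #14, #15, #16, #17, #18, #19.
Seated (7 incl. alternates): #2, #3, #4, #7, #8, #10, #11.
Of those, in Section Blue: #8 → 1.

1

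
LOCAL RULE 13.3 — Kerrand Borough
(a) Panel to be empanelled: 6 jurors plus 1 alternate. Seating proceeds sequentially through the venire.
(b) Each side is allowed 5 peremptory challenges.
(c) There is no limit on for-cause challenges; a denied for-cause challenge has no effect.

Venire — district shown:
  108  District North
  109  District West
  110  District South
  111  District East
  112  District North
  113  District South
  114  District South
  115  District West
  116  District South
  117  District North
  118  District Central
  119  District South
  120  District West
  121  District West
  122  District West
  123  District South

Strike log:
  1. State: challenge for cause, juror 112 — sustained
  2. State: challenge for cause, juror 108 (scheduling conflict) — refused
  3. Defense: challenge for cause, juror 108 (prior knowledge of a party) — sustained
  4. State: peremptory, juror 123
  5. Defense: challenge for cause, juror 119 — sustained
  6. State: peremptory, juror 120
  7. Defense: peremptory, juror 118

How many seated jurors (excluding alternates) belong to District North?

0

Removed: #108, #112, #118, #119, #120, #123.
Seated jurors 1–6: #109, #110, #111, #113, #114, #115 (alternates #116 not counted).
None of those are in District North → 0.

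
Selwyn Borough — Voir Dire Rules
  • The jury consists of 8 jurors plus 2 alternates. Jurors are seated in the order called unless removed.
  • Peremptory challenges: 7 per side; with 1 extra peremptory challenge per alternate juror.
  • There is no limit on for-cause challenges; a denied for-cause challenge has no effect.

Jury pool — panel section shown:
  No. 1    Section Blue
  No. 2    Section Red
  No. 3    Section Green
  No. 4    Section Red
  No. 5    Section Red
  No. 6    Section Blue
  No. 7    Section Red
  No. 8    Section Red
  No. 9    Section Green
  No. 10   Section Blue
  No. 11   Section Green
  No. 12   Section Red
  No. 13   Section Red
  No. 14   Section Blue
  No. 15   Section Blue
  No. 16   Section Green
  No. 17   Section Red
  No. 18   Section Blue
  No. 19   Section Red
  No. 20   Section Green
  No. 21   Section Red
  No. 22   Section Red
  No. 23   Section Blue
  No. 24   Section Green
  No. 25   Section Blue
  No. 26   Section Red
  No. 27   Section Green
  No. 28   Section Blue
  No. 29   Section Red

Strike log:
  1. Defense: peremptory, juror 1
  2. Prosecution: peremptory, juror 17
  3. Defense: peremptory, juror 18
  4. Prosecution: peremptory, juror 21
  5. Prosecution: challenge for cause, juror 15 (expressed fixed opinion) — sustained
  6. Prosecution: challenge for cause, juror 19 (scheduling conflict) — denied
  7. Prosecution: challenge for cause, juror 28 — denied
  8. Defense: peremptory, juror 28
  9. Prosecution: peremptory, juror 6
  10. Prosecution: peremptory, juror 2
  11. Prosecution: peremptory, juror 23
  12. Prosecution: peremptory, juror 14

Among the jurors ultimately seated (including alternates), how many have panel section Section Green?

Removed: #1, #2, #6, #14, #15, #17, #18, #21, #23, #28.
Seated (10 incl. alternates): #3, #4, #5, #7, #8, #9, #10, #11, #12, #13.
Of those, in Section Green: #3, #9, #11 → 3.

3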